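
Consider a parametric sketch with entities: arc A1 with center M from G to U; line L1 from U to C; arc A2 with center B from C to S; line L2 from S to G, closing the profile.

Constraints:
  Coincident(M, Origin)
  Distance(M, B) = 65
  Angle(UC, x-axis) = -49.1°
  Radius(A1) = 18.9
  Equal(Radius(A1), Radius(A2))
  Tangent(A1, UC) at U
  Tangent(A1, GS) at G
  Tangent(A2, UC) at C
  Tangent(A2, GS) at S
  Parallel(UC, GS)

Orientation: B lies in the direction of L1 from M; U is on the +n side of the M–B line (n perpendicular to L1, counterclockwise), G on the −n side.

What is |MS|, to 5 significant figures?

67.692

The slot axis is L1's direction at -49.1°, so u = (cos -49.1°, sin -49.1°) = (0.65474, -0.75585) and n = (−sin -49.1°, cos -49.1°) = (0.75585, 0.65474). M is at the origin and B lies 65.0 along u from M, so B = 65.0·u = (42.558, -49.130). Tangency of A1 to both parallel lines with radius 18.9 puts U and G at M ± 18.9·n: U = (14.286, 12.375), G = (-14.286, -12.375). Equal radii place C and S the same way about B: C = B + 18.9·n = (56.844, -36.756), S = B − 18.9·n = (28.273, -61.505). Then |MS| = |S − M| = 67.692.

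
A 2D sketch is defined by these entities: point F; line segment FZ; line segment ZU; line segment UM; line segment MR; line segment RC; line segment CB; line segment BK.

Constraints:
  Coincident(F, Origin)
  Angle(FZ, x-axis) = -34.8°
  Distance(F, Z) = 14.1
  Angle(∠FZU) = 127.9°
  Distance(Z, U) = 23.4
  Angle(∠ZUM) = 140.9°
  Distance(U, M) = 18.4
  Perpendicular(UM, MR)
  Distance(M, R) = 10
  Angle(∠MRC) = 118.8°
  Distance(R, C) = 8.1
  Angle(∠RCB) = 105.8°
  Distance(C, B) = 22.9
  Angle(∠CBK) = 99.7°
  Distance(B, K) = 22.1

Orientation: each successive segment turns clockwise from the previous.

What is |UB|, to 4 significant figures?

5.348

F is at the origin; FZ runs at -34.8° with length 14.1, so Z = (11.58, -8.047). ∠FZU = 127.9° gives ZU at -86.90° from the x-axis; with |ZU| = 23.4, U = (12.84, -31.41). ∠ZUM = 140.9° gives UM at -126.0° from the x-axis; with |UM| = 18.4, M = (2.028, -46.30). UM ⟂ MR, so MR runs at 144.0°; with |MR| = 10.0, R = (-6.062, -40.42). ∠MRC = 118.8° gives RC at 82.80° from the x-axis; with |RC| = 8.1, C = (-5.047, -32.38). ∠RCB = 105.8° gives CB at 8.600° from the x-axis; with |CB| = 22.9, B = (17.60, -28.96). Then |UB| = |B − U| = 5.348.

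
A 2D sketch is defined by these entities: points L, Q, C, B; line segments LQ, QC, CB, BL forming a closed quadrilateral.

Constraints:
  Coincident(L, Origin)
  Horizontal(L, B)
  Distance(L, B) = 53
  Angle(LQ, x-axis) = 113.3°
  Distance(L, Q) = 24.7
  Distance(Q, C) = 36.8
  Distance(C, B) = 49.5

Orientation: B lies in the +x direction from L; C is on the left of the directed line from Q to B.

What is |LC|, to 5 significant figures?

45.623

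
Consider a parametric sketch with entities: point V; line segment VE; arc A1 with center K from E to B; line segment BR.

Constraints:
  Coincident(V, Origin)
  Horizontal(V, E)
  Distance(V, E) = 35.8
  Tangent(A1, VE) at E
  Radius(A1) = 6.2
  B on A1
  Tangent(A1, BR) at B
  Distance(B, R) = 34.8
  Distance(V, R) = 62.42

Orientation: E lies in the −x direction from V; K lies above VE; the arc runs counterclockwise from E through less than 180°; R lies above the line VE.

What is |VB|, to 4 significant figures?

31.93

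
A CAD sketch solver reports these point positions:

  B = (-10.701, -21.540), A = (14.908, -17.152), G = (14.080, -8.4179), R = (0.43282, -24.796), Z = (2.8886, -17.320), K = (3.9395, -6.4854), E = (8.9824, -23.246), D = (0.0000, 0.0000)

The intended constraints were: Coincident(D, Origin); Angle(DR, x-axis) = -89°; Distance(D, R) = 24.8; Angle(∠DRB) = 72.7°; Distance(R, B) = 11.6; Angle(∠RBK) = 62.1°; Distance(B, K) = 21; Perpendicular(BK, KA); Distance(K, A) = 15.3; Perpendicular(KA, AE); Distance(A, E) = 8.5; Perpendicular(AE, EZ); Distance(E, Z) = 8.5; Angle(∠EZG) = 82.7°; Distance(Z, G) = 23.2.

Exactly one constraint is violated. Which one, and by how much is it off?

Distance(Z, G) = 23.2 — off by 8.90.

D = (0.00, 0.00) ✓; DR at -89.00° ✓; |DR| = 24.80 ✓; ∠DRB = 72.70° ✓; |RB| = 11.60 ✓; ∠RBK = 62.10° ✓; |BK| = 21.00 ✓; ∠(BK, KA) = 90.00° ✓; |KA| = 15.30 ✓; ∠(KA, AE) = 90.00° ✓; |AE| = 8.500 ✓; ∠(AE, EZ) = 90.00° ✓; |EZ| = 8.500 ✓; ∠EZG = 82.70° ✓; |ZG| = 14.30 ✗.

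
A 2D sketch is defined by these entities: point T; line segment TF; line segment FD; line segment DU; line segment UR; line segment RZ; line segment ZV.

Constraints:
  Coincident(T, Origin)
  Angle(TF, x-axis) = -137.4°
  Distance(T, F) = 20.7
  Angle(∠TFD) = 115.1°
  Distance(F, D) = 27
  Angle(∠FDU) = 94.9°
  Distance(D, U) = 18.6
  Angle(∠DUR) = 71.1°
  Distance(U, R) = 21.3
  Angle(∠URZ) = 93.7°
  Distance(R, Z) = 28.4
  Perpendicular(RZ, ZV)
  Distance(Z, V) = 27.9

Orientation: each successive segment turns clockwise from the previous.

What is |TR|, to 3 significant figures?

17.5

T is at the origin; TF runs at -137.4° with length 20.7, so F = (-15.2, -14.0). ∠TFD = 115.1° gives FD at 158° from the x-axis; with |FD| = 27.0, D = (-40.2, -3.77). ∠FDU = 94.9° gives DU at 72.6° from the x-axis; with |DU| = 18.6, U = (-34.7, 14.0). ∠DUR = 71.1° gives UR at -36.3° from the x-axis; with |UR| = 21.3, R = (-17.5, 1.37). Then |TR| = |R − T| = 17.5.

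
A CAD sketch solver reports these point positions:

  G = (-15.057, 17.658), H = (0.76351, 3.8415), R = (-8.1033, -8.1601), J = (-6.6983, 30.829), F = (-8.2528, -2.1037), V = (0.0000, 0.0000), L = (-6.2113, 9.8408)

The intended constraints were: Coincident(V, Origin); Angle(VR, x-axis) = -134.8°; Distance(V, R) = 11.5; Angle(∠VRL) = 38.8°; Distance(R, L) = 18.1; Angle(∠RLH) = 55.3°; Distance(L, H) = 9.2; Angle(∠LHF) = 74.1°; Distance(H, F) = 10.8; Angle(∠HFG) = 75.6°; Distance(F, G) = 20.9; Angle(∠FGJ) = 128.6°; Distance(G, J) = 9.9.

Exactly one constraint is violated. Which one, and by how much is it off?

Distance(G, J) = 9.9 — off by 5.70.

V = (0.00, 0.00) ✓; VR at -134.8° ✓; |VR| = 11.50 ✓; ∠VRL = 38.80° ✓; |RL| = 18.10 ✓; ∠RLH = 55.30° ✓; |LH| = 9.200 ✓; ∠LHF = 74.10° ✓; |HF| = 10.80 ✓; ∠HFG = 75.60° ✓; |FG| = 20.90 ✓; ∠FGJ = 128.6° ✓; |GJ| = 15.60 ✗.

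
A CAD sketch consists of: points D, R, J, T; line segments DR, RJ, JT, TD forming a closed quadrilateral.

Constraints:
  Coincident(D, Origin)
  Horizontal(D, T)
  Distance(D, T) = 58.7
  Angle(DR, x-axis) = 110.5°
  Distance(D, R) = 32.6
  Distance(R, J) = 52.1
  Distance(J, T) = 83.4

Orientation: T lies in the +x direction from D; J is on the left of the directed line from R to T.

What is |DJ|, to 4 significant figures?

75.45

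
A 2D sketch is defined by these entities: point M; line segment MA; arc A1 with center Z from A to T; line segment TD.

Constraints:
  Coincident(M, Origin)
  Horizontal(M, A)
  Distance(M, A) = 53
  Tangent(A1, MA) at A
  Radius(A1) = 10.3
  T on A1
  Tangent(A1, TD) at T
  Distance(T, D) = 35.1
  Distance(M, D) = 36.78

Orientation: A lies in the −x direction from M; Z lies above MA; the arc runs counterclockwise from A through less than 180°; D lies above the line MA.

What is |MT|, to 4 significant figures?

45.46

M is at the origin; M and A share the same y with |MA| = 53.0 and A on the −x side, so A = (-53.00, 0.000). Since A1 is tangent to MA there, ZA ⟂ MA, so Z = A + (0, 10.3) = (-53.00, 10.30). Since ZT ⟂ TD (tangency), |ZD| = √(10.3² + 35.1²) = 36.58 regardless of where T sits on A1. So D lies on both circle(M, 36.78) and circle(Z, 36.58); the above-MA intersection is D = (-21.90, 29.55). T is the foot of the tangent from D: T = (-45.33, 3.423).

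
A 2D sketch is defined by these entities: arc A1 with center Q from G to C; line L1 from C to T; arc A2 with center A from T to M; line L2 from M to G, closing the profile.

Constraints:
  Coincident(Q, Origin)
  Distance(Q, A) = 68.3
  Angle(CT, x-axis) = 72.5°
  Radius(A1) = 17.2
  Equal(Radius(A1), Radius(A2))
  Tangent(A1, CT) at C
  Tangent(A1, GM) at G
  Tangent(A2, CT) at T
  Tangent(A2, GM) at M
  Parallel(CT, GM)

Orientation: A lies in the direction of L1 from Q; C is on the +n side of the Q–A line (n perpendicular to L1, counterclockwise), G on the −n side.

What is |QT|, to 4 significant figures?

70.43

Tangency of A1 to both parallel lines with radius 17.2 puts C and G at Q ± 17.2·n: C = (-16.40, 5.172), G = (16.40, -5.172). Equal radii place T and M the same way about A: T = A + 17.2·n = (4.134, 70.31), M = A − 17.2·n = (36.94, 59.97). Then |QT| = |T − Q| = 70.43.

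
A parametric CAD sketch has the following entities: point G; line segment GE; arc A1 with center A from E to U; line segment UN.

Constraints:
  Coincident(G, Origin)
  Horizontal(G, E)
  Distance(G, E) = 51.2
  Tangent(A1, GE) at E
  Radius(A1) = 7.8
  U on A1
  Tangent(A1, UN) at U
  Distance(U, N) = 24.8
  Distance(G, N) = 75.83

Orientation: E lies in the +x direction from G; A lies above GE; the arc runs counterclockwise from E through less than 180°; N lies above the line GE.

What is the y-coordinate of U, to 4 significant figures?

3.156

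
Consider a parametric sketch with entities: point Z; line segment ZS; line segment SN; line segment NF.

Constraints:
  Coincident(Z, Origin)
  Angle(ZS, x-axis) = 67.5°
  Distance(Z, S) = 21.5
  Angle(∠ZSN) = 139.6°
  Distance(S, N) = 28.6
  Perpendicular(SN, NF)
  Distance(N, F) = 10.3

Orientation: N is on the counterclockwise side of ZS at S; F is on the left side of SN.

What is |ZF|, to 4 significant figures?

45.12

Z is at the origin; ZS runs at 67.5° with length 21.5, so S = 21.5·(cos 67.5°, sin 67.5°) = (8.228, 19.86). ∠ZSN = 139.6°, so SN runs at 67.5° + (180° − 139.6°) = 107.9° from the x-axis; with |SN| = 28.6, N = S + 28.6·(cos 107.9°, sin 107.9°) = (-0.5627, 47.08). SN ⟂ NF; with |NF| = 10.3 on the left of SN, F = N + 10.3·(-0.9516, -0.3074) = (-10.36, 43.91). Then |ZF| = |F − Z| = 45.12.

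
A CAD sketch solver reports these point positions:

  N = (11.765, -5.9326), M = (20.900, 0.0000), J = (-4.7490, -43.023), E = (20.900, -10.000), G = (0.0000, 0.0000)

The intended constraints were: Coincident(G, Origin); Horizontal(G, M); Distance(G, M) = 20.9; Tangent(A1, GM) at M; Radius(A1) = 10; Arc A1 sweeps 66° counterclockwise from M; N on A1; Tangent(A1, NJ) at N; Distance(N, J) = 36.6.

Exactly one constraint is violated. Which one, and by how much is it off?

Distance(N, J) = 36.6 — off by 4.00.

G = (0.00, 0.00) ✓; G.y = 0.00, M.y = 0.00 ✓; |GM| = 20.90 ✓; ∠(EM, MG) = 90.00° ✓; |EM| = 10.00 ✓; bearing(E→N) − bearing(E→M) = 66.00° ✓; |EN| = 10.00 ✓; ∠(EN, NJ) = 90.00° ✓; |NJ| = 40.60 ✗.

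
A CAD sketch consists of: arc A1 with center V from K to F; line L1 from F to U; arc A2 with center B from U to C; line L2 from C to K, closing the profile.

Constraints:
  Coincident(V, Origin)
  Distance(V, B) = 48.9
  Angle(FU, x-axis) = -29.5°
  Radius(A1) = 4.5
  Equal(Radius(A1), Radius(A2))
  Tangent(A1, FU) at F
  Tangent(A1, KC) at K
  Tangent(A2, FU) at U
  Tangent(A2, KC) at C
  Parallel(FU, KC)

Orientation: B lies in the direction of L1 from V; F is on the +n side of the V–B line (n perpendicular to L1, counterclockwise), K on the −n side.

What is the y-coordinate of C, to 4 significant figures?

-28.00

The slot axis is L1's direction at -29.5°, so u = (cos -29.5°, sin -29.5°) = (0.8704, -0.4924) and n = (−sin -29.5°, cos -29.5°) = (0.4924, 0.8704). V is at the origin and B lies 48.9 along u from V, so B = 48.9·u = (42.56, -24.08). Tangency of A1 to both parallel lines with radius 4.5 puts F and K at V ± 4.5·n: F = (2.216, 3.917), K = (-2.216, -3.917). Equal radii place U and C the same way about B: U = B + 4.5·n = (44.78, -20.16), C = B − 4.5·n = (40.34, -28.00). So C.y = -28.00.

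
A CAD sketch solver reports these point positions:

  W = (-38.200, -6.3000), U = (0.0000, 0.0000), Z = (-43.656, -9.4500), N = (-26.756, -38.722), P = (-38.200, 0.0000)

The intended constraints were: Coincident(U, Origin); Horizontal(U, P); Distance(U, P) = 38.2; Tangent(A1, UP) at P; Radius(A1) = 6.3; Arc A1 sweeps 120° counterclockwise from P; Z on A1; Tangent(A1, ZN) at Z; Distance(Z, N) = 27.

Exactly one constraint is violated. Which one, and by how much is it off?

Distance(Z, N) = 27 — off by 6.80.

U = (0.00, 0.00) ✓; U.y = 0.00, P.y = 0.00 ✓; |UP| = 38.20 ✓; ∠(WP, PU) = 90.00° ✓; |WP| = 6.300 ✓; bearing(W→Z) − bearing(W→P) = 120.0° ✓; |WZ| = 6.300 ✓; ∠(WZ, ZN) = 90.00° ✓; |ZN| = 33.80 ✗.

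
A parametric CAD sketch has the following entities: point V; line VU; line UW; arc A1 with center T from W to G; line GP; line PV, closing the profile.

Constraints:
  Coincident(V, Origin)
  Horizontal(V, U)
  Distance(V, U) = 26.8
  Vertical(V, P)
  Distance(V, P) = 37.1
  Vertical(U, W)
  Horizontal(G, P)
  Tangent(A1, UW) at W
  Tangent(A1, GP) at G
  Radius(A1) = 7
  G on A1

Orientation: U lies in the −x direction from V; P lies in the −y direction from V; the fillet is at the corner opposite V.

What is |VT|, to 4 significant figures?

36.03

V is at the origin; VU is horizontal with |VU| = 26.8 and U on the −x side, so U = (-26.80, 0.000). V and P share the same x with |VP| = 37.1 and P on the −y side, so P = (0.000, -37.10). The virtual corner opposite V is at (-26.80, -37.10). Tangency of A1 to UW means the radius TW is perpendicular to UW and the tangent condition forces TG to be normal to GP, with radius 7.0, so the center T sits 7.0 in from both sides at T = (-19.80, -30.10). Then |VT| = |T − V| = 36.03.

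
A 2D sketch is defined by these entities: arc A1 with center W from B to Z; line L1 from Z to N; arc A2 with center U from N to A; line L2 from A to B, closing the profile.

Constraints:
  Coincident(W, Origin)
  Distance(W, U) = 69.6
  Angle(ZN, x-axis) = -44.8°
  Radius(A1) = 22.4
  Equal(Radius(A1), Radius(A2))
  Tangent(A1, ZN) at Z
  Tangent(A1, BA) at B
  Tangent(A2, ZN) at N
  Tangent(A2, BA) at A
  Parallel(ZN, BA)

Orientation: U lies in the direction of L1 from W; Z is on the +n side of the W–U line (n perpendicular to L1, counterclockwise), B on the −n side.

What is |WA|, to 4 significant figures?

73.12

Tangency of A1 to both parallel lines with radius 22.4 puts Z and B at W ± 22.4·n: Z = (15.78, 15.89), B = (-15.78, -15.89). Equal radii place N and A the same way about U: N = U + 22.4·n = (65.17, -33.15), A = U − 22.4·n = (33.60, -64.94). Then |WA| = |A − W| = 73.12.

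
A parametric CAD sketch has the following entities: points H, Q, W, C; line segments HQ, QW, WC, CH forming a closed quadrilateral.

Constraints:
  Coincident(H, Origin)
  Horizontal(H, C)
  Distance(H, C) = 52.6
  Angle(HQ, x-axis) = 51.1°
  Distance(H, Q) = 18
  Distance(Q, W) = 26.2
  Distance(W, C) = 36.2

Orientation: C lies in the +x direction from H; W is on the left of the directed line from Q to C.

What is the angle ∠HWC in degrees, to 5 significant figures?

81.495°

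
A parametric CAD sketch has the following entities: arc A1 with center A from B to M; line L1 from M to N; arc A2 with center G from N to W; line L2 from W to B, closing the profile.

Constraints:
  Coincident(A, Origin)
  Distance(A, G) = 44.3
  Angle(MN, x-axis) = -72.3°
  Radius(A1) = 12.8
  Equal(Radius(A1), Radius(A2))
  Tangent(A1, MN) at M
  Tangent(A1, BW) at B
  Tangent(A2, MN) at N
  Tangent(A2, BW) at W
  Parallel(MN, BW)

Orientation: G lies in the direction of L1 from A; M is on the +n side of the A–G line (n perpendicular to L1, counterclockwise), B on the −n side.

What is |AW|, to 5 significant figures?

46.112

Tangency of A1 to both parallel lines with radius 12.8 puts M and B at A ± 12.8·n: M = (12.194, 3.8916), B = (-12.194, -3.8916). Equal radii place N and W the same way about G: N = G + 12.8·n = (25.663, -38.311), W = G − 12.8·n = (1.2746, -46.095). Then |AW| = |W − A| = 46.112.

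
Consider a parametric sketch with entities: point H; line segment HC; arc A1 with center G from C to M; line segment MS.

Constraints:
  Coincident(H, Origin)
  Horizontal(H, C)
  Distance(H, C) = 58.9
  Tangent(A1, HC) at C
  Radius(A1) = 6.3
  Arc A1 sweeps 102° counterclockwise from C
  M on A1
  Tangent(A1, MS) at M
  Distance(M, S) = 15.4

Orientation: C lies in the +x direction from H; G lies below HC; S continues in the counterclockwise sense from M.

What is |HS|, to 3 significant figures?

60.4

H is at the origin; H and C share the same y with |HC| = 58.9 and C on the +x side, so C = (58.9, 0.00). Since A1 is tangent to HC there, GC ⟂ HC, so G = C + (0, -6.3) = (58.9, -6.30). On A1, C sits at bearing 90° from G; a 102° counterclockwise sweep puts M at bearing 192°, so M = G + 6.3·(cos 192°, sin 192°) = (52.7, -7.61). A1 meets MS tangentially, so GM is at right angles to MS, so MS runs along (−sin 192°, cos 192°); with |MS| = 15.4, S = (55.9, -22.7). Then |HS| = |S − H| = 60.4.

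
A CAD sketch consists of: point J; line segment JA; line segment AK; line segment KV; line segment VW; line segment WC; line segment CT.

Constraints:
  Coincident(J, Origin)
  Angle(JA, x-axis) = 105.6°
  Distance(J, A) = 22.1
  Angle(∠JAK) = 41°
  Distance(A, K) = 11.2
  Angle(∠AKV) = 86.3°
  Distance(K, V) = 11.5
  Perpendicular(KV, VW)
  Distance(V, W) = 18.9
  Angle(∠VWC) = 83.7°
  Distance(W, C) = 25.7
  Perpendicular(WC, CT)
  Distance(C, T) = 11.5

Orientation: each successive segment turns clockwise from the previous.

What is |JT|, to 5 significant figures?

29.080

J is at the origin; JA runs at 105.6° with length 22.1, so A = (-5.9431, 21.286). ∠JAK = 41.0° gives AK at -33.400° from the x-axis; with |AK| = 11.2, K = (3.4072, 15.121). ∠AKV = 86.3° gives KV at -127.10° from the x-axis; with |KV| = 11.5, V = (-3.5297, 5.9483). KV ⟂ VW, so VW runs at 142.90°; with |VW| = 18.9, W = (-18.604, 17.349). ∠VWC = 83.7° gives WC at 46.600° from the x-axis; with |WC| = 25.7, C = (-0.94591, 36.022). WC is perpendicular to CT, so CT runs at -43.400°; with |CT| = 11.5, T = (7.4097, 28.120). Then |JT| = |T − J| = 29.080.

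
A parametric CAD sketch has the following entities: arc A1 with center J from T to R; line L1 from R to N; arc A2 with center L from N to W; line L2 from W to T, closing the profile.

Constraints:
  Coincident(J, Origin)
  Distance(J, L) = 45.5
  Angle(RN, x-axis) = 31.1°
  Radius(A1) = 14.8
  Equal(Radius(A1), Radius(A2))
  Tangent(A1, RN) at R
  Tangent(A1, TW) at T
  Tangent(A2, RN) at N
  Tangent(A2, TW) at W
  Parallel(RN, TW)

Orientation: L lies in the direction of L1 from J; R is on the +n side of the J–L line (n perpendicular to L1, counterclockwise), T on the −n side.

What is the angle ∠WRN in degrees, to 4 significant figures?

33.05°

The slot axis is L1's direction at 31.1°, so u = (cos 31.1°, sin 31.1°) = (0.8563, 0.5165) and n = (−sin 31.1°, cos 31.1°) = (-0.5165, 0.8563). J is at the origin and L lies 45.5 along u from J, so L = 45.5·u = (38.96, 23.50). Tangency of A1 to both parallel lines with radius 14.8 puts R and T at J ± 14.8·n: R = (-7.645, 12.67), T = (7.645, -12.67). Equal radii place N and W the same way about L: N = L + 14.8·n = (31.32, 36.18), W = L − 14.8·n = (46.60, 10.83). Then cos ∠WRN = RW·RN / (|RW||RN|), giving 33.05°.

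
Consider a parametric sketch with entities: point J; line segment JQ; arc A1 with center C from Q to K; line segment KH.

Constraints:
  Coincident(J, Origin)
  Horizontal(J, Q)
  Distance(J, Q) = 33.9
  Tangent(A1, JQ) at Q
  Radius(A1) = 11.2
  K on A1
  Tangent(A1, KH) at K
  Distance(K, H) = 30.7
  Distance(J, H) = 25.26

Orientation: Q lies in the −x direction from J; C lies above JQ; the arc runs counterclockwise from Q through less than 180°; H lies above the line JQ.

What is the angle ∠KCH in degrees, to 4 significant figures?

69.96°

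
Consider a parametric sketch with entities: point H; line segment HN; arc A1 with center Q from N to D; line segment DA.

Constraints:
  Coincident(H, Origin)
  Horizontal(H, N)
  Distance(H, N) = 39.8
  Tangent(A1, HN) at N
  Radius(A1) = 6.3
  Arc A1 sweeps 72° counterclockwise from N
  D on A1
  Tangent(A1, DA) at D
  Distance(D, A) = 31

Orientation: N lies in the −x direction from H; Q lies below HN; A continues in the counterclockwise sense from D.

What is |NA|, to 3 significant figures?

37.2

On A1, N sits at bearing 90° from Q; a 72° counterclockwise sweep puts D at bearing 162°, so D = Q + 6.3·(cos 162°, sin 162°) = (-45.8, -4.35). Since A1 is tangent to DA there, QD ⟂ DA, so DA runs along (−sin 162°, cos 162°); with |DA| = 31.0, A = (-55.4, -33.8). Then |NA| = |A − N| = 37.2.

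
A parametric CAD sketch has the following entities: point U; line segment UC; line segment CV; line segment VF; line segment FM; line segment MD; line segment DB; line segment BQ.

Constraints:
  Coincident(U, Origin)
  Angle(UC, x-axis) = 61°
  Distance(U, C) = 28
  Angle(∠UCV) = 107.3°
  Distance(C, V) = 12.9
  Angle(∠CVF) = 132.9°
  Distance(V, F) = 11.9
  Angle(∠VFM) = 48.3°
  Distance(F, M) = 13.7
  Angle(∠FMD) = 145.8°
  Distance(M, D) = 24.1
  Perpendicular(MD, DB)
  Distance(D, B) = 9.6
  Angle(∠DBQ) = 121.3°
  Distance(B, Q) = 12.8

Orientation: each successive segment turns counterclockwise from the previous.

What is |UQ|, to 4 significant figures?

40.80

The perpendicularity gives DB at right angles to MD, so DB runs at 76.70°; with |DB| = 9.6, B = (27.68, 27.35). ∠DBQ = 121.3° gives BQ at 135.4° from the x-axis; with |BQ| = 12.8, Q = (18.57, 36.33). Then |UQ| = |Q − U| = 40.80.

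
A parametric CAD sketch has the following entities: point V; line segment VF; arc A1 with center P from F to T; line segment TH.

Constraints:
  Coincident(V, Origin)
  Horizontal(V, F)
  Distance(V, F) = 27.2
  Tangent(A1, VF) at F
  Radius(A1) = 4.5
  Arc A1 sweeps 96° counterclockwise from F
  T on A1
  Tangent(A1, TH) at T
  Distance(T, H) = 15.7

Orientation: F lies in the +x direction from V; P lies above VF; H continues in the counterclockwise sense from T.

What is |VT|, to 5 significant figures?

32.063

Tangency of A1 to VF means the radius PF is perpendicular to VF, so P = F + (0, 4.5) = (27.200, 4.5000). On A1, F sits at bearing -90° from P; a 96° counterclockwise sweep puts T at bearing 6°, so T = P + 4.5·(cos 6°, sin 6°) = (31.675, 4.9704). Then |VT| = |T − V| = 32.063.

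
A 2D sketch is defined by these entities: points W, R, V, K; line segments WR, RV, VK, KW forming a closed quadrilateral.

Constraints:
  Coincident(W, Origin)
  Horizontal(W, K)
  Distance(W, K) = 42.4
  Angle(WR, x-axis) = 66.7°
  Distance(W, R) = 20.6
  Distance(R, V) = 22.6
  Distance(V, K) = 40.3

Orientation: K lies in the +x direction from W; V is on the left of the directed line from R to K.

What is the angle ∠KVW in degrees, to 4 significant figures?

61.46°

Checks: |RV| = 22.60 ✓; |VK| = 40.30 ✓.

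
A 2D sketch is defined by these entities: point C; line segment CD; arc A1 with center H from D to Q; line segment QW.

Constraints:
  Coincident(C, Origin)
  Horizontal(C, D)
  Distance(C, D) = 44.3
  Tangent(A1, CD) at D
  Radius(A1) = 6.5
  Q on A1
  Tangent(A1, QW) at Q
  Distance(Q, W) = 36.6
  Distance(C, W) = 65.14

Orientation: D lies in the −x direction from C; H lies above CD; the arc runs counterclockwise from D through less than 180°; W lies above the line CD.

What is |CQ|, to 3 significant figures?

39.0

C is at the origin; C and D share the same y with |CD| = 44.3 and D on the −x side, so D = (-44.3, 0.00). The tangent condition forces HD to be normal to CD, so H = D + (0, 6.5) = (-44.3, 6.50). Since HQ ⟂ QW (tangency), |HW| = √(6.5² + 36.6²) = 37.2 regardless of where Q sits on A1. So W lies on both circle(C, 65.14) and circle(H, 37.2); the above-CD intersection is W = (-48.6, 43.4). Q is the foot of the tangent from W: Q = (-38.1, 8.36).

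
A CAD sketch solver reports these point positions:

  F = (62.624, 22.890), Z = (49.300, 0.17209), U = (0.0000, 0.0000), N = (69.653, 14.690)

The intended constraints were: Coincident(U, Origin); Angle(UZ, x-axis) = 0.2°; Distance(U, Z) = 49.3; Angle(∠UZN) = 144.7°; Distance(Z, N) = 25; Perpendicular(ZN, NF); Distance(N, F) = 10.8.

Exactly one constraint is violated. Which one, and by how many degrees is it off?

Perpendicular(ZN, NF) — off by 5.10°.

U = (0.00, 0.00) ✓; UZ at 0.2000° ✓; |UZ| = 49.30 ✓; ∠UZN = 144.7° ✓; |ZN| = 25.00 ✓; ∠(ZN, NF) = 95.10° ✗; |NF| = 10.80 ✓.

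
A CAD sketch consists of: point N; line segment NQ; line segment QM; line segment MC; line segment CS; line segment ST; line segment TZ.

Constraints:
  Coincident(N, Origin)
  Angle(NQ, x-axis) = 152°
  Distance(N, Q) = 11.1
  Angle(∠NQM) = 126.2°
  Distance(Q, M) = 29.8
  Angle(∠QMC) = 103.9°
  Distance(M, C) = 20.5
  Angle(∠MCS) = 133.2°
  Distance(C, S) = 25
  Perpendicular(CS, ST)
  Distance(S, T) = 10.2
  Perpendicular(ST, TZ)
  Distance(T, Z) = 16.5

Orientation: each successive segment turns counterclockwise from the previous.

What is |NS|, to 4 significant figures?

42.27

N is at the origin; NQ runs at 152.0° with length 11.1, so Q = (-9.801, 5.211). ∠NQM = 126.2° gives QM at -154.2° from the x-axis; with |QM| = 29.8, M = (-36.63, -7.759). ∠QMC = 103.9° gives MC at -78.10° from the x-axis; with |MC| = 20.5, C = (-32.40, -27.82). ∠MCS = 133.2° gives CS at -31.30° from the x-axis; with |CS| = 25.0, S = (-11.04, -40.81). Then |NS| = |S − N| = 42.27.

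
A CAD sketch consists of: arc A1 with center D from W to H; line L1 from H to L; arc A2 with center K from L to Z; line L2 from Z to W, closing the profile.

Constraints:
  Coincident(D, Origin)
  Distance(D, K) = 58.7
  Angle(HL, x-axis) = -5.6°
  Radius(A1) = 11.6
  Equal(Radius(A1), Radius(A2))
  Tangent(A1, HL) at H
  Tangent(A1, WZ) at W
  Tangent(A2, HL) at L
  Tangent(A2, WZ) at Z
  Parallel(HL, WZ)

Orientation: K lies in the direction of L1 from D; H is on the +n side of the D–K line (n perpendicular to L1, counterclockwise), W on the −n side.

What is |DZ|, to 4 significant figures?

59.84

Tangency of A1 to both parallel lines with radius 11.6 puts H and W at D ± 11.6·n: H = (1.132, 11.54), W = (-1.132, -11.54). Equal radii place L and Z the same way about K: L = K + 11.6·n = (59.55, 5.817), Z = K − 11.6·n = (57.29, -17.27). Then |DZ| = |Z − D| = 59.84.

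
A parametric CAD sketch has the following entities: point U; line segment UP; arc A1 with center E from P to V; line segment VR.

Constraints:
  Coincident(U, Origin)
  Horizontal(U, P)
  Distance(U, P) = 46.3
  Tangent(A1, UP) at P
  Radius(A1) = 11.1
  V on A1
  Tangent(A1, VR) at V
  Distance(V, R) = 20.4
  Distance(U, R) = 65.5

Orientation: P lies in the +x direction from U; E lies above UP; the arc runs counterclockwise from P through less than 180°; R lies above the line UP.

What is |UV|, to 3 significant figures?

58.5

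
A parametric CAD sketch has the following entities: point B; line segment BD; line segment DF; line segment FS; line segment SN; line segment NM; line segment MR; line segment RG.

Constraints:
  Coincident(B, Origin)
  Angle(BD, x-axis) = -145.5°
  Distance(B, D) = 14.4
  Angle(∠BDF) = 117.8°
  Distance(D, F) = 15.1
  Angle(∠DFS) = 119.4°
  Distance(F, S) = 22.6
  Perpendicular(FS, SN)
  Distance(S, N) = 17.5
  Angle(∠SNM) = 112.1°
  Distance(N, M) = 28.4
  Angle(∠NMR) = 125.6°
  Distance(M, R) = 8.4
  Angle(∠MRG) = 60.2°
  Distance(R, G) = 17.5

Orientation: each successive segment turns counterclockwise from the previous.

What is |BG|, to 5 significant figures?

10.644

∠NMR = 125.6° gives MR at -170.40° from the x-axis; with |MR| = 8.4, R = (-10.937, 2.8806). ∠MRG = 60.2° gives RG at -50.600° from the x-axis; with |RG| = 17.5, G = (0.17064, -10.642). Then |BG| = |G − B| = 10.644.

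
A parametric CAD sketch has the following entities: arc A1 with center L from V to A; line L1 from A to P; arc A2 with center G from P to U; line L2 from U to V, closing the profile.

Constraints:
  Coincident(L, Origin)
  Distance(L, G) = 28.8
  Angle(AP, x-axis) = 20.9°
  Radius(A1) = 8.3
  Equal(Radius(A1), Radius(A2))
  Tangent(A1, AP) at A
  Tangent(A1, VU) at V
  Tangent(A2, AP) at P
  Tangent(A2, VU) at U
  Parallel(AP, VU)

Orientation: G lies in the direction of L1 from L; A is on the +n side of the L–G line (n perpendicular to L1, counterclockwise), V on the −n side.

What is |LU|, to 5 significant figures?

29.972

The slot axis is L1's direction at 20.9°, so u = (cos 20.9°, sin 20.9°) = (0.93420, 0.35674) and n = (−sin 20.9°, cos 20.9°) = (-0.35674, 0.93420). L is at the origin and G lies 28.8 along u from L, so G = 28.8·u = (26.905, 10.274). Tangency of A1 to both parallel lines with radius 8.3 puts A and V at L ± 8.3·n: A = (-2.9609, 7.7539), V = (2.9609, -7.7539). Equal radii place P and U the same way about G: P = G + 8.3·n = (23.944, 18.028), U = G − 8.3·n = (29.866, 2.5202). Then |LU| = |U − L| = 29.972.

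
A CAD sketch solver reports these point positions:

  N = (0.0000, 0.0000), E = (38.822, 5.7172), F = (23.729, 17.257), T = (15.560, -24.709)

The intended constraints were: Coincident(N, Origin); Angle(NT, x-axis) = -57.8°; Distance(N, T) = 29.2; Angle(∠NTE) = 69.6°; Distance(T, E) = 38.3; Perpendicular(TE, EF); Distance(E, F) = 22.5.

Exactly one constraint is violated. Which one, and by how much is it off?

Distance(E, F) = 22.5 — off by 3.50.

N = (0.00, 0.00) ✓; NT at -57.80° ✓; |NT| = 29.20 ✓; ∠NTE = 69.60° ✓; |TE| = 38.30 ✓; ∠(TE, EF) = 90.00° ✓; |EF| = 19.00 ✗.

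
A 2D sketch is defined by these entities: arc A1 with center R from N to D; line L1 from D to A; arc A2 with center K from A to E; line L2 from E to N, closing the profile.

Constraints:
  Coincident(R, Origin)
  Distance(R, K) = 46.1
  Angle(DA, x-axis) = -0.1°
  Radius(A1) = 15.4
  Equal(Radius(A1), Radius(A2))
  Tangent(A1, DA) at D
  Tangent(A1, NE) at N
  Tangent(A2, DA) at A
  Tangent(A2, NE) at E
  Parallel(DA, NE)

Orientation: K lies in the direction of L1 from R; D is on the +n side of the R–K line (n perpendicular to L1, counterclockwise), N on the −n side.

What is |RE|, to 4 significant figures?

48.60

The slot axis is L1's direction at -0.1°, so u = (cos -0.1°, sin -0.1°) = (1.000, -0.001745) and n = (−sin -0.1°, cos -0.1°) = (0.001745, 1.000). R is at the origin and K lies 46.1 along u from R, so K = 46.1·u = (46.10, -0.08046). Tangency of A1 to both parallel lines with radius 15.4 puts D and N at R ± 15.4·n: D = (0.02688, 15.40), N = (-0.02688, -15.40). Equal radii place A and E the same way about K: A = K + 15.4·n = (46.13, 15.32), E = K − 15.4·n = (46.07, -15.48). Then |RE| = |E − R| = 48.60.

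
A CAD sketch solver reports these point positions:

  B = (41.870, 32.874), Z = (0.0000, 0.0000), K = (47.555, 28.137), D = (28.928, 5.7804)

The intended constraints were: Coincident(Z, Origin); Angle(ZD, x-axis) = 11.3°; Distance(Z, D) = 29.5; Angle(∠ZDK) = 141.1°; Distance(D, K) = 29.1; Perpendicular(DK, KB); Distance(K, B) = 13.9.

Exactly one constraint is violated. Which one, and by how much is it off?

Distance(K, B) = 13.9 — off by 6.50.

Z = (0.00, 0.00) ✓; ZD at 11.30° ✓; |ZD| = 29.50 ✓; ∠ZDK = 141.1° ✓; |DK| = 29.10 ✓; ∠(DK, KB) = 90.00° ✓; |KB| = 7.400 ✗.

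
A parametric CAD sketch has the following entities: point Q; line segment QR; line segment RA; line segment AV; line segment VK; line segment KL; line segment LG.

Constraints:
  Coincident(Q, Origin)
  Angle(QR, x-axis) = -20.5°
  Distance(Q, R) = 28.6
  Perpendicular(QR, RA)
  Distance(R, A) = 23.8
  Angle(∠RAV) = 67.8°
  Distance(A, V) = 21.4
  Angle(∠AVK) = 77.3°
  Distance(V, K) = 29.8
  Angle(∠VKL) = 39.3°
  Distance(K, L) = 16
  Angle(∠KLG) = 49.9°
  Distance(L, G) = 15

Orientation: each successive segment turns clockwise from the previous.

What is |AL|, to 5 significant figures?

16.645

Q is at the origin; QR runs at -20.5° with length 28.6, so R = (26.789, -10.016). The perpendicularity gives RA at right angles to QR, so RA runs at -110.50°; with |RA| = 23.8, A = (18.454, -32.309). ∠RAV = 67.8° gives AV at 137.30° from the x-axis; with |AV| = 21.4, V = (2.7267, -17.796). ∠AVK = 77.3° gives VK at 34.600° from the x-axis; with |VK| = 29.8, K = (27.256, -0.87437). ∠VKL = 39.3° gives KL at -106.10° from the x-axis; with |KL| = 16.0, L = (22.819, -16.247). Then |AL| = |L − A| = 16.645.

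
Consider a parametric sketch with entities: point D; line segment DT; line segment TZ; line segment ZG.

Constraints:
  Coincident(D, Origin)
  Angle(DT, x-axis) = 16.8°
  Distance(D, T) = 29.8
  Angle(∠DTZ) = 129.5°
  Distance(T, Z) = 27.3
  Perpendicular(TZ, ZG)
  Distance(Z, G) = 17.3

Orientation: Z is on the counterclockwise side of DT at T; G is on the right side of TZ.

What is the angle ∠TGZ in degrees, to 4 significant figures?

57.64°

D is at the origin; DT runs at 16.8° with length 29.8, so T = 29.8·(cos 16.8°, sin 16.8°) = (28.53, 8.613). ∠DTZ = 129.5°, so TZ runs at 16.8° + (180° − 129.5°) = 67.30° from the x-axis; with |TZ| = 27.3, Z = T + 27.3·(cos 67.30°, sin 67.30°) = (39.06, 33.80). The perpendicularity gives ZG at right angles to TZ; with |ZG| = 17.3 on the right of TZ, G = Z + 17.3·(0.9225, -0.3859) = (55.02, 27.12). Then cos ∠TGZ = GT·GZ / (|GT||GZ|), giving 57.64°.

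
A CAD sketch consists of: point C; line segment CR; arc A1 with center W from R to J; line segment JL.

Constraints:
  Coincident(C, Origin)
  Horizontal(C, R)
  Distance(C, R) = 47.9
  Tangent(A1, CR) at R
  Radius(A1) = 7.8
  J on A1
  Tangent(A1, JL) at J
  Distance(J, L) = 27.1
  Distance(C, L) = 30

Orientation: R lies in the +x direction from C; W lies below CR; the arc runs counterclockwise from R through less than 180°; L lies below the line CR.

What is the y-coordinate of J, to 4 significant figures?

-1.958

C is at the origin; C and R share the same y with |CR| = 47.9 and R on the +x side, so R = (47.90, 0.000). A1 meets CR tangentially, so WR is at right angles to CR, so W = R + (0, -7.8) = (47.90, -7.800). Since WJ ⟂ JL (tangency), |WL| = √(7.8² + 27.1²) = 28.20 regardless of where J sits on A1. So L lies on both circle(C, 30.0) and circle(W, 28.20); the below-CR intersection is L = (22.44, -19.92). J is the foot of the tangent from L: J = (42.73, -1.958).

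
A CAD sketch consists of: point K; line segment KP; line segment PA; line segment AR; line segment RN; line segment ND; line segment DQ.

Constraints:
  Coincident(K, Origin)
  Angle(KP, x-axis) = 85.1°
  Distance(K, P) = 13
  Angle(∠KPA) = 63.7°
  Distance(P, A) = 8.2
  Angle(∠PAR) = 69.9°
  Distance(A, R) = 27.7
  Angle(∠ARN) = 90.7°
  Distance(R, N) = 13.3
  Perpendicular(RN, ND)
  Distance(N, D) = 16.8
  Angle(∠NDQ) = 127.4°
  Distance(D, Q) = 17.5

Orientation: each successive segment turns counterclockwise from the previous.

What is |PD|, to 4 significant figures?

10.08

K is at the origin; KP runs at 85.1° with length 13.0, so P = (1.110, 12.95). ∠KPA = 63.7° gives PA at -158.6° from the x-axis; with |PA| = 8.2, A = (-6.524, 9.960). ∠PAR = 69.9° gives AR at -48.50° from the x-axis; with |AR| = 27.7, R = (11.83, -10.79). ∠ARN = 90.7° gives RN at 40.80° from the x-axis; with |RN| = 13.3, N = (21.90, -2.095). The perpendicularity gives ND at right angles to RN, so ND runs at 130.8°; with |ND| = 16.8, D = (10.92, 10.62). Then |PD| = |D − P| = 10.08.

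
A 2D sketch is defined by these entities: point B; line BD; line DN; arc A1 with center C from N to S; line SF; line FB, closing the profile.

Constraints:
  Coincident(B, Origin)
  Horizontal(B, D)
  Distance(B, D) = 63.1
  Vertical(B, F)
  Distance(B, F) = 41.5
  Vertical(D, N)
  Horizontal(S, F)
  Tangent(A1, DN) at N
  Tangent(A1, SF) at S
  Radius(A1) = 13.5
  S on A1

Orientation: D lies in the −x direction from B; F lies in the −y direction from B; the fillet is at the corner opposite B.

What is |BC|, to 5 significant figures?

56.958

B and F share the same x with |BF| = 41.5 and F on the −y side, so F = (0.0000, -41.500). The virtual corner opposite B is at (-63.100, -41.500). Since A1 is tangent to DN there, CN ⟂ DN and A1 meets SF tangentially, so CS is at right angles to SF, with radius 13.5, so the center C sits 13.5 in from both sides at C = (-49.600, -28.000). Then |BC| = |C − B| = 56.958.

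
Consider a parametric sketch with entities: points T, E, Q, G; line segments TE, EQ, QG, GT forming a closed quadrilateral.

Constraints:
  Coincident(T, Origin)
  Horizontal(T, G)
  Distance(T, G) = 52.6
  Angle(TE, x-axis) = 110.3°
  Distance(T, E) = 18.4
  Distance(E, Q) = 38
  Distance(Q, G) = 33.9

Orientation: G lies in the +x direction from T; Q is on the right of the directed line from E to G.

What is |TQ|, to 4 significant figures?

22.49

Checks: |EQ| = 38.00 ✓; |QG| = 33.90 ✓.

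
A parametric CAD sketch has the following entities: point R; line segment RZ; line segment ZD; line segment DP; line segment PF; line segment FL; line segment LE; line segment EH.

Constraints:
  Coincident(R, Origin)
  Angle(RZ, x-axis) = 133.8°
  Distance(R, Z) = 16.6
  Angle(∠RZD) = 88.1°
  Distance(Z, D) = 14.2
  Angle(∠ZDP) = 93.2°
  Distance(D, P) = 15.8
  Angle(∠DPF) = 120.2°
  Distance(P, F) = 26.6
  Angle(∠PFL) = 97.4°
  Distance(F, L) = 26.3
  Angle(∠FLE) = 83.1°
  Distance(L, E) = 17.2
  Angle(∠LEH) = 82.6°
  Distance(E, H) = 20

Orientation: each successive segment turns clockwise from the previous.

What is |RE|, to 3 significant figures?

18.9

R is at the origin; RZ runs at 133.8° with length 16.6, so Z = (-11.5, 12.0). ∠RZD = 88.1° gives ZD at 41.9° from the x-axis; with |ZD| = 14.2, D = (-0.920, 21.5). ∠ZDP = 93.2° gives DP at -44.9° from the x-axis; with |DP| = 15.8, P = (10.3, 10.3). ∠DPF = 120.2° gives PF at -105° from the x-axis; with |PF| = 26.6, F = (3.52, -15.4). ∠PFL = 97.4° gives FL at 173° from the x-axis; with |FL| = 26.3, L = (-22.6, -12.1). ∠FLE = 83.1° gives LE at 75.8° from the x-axis; with |LE| = 17.2, E = (-18.3, 4.60). Then |RE| = |E − R| = 18.9.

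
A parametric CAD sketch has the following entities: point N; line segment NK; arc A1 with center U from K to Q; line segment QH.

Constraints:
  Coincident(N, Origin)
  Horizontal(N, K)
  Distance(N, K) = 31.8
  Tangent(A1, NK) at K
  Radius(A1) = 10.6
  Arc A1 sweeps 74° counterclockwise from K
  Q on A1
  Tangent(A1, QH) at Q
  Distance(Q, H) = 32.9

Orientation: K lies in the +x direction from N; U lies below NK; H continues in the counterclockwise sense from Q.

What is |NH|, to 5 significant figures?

41.256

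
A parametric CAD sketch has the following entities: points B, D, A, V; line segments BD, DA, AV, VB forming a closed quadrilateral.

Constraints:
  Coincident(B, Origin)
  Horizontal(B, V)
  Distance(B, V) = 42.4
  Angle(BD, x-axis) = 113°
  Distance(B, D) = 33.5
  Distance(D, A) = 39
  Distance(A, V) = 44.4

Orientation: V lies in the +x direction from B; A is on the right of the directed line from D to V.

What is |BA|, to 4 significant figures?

6.593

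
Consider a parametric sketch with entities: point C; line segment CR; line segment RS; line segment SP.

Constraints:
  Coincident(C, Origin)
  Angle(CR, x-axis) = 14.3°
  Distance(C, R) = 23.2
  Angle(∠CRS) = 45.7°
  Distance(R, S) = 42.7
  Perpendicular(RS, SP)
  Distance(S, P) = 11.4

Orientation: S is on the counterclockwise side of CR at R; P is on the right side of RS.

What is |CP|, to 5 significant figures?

38.553

C is at the origin; CR runs at 14.3° with length 23.2, so R = 23.2·(cos 14.3°, sin 14.3°) = (22.481, 5.7304). ∠CRS = 45.7°, so RS runs at 14.3° + (180° − 45.7°) = 148.60° from the x-axis; with |RS| = 42.7, S = R + 42.7·(cos 148.60°, sin 148.60°) = (-13.965, 27.977). RS ⟂ SP; with |SP| = 11.4 on the right of RS, P = S + 11.4·(0.52101, 0.85355) = (-8.0259, 37.708). Then |CP| = |P − C| = 38.553.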